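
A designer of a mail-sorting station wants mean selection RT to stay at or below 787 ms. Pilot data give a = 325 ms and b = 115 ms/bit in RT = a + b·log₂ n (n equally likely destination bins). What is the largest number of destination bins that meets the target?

Information budget: (787 − 325)/115 = 4.0174 bits, so n ≤ 2^4.0174 = 16.194 → at most 16.

16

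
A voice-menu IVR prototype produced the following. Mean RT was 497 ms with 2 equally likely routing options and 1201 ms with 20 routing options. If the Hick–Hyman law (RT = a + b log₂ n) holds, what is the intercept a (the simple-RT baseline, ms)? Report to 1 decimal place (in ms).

285.1 ms

b = (RT₂ − RT₁)/(log₂ n₂ − log₂ n₁) = (1201 − 497)/(4.3219 − 1) = 211.925 ms/bit.
Intercept: a = 497 − 211.925·log₂(2) = 285.075 ms.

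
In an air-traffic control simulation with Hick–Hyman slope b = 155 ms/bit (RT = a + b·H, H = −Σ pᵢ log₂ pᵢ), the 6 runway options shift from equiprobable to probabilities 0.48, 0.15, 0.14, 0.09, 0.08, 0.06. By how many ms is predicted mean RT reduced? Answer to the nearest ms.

Equiprobable entropy H₀ = log₂ 6 = 2.5850 bits.
Skewed entropy H = −Σ pᵢ log₂ pᵢ = 2.1636 bits.
ΔRT = b·(H₀ − H) = 155 × 0.4213 = 65.31 ms.

65 ms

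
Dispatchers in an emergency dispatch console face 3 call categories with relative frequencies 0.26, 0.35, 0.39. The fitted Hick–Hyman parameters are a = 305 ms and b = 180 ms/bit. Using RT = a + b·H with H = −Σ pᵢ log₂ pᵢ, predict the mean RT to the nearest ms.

Entropy contributions −pᵢ log₂ pᵢ: 0.5053, 0.5301, 0.5298; sum H = 1.5652 bits.
RT = a + bH = 305 + 180·1.5652 = 586.73 ms.

587 ms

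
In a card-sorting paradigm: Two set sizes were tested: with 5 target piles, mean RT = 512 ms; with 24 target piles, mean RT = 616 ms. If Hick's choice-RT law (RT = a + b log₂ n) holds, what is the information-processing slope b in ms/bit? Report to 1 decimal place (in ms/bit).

Slope: b = (616 − 512) / (log₂ 24 − log₂ 5) = 104/2.2630 = 45.956 ms/bit.

46.0 ms/bit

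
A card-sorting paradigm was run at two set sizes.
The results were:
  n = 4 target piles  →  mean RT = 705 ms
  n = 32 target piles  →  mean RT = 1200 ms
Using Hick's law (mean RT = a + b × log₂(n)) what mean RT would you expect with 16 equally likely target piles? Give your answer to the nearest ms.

Solve the two-equation system in a and b:
  b = (1200 − 705) / (log₂ 32 − log₂ 4) = 495 / (5 − 2) = 165 ms/bit
  a = 705 − 165 × 2 = 375 ms
Then RT(16) = 375 + 165 × log₂ 16 = 375 + 165 × 4 ≈ 1035.000 ms.

1035 ms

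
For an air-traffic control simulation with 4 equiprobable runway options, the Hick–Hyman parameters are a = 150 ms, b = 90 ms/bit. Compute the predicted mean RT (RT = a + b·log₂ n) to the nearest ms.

330 ms

log₂(4) = 2 bits, so RT = 150 + 90 × 2 ≈ 330.000 ms.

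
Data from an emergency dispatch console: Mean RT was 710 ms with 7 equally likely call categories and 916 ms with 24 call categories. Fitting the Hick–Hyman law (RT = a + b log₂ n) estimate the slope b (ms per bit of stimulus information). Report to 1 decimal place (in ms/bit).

The slope on a log₂ axis is (916 − 710) / (4.5850 − 2.8074) = 115.886 ms/bit.

115.9 ms/bit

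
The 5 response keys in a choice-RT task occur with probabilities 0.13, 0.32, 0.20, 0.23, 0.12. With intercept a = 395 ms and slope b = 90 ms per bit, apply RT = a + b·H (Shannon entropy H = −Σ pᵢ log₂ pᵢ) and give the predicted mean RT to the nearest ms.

H = 0.13·log₂(1/0.13) + 0.32·log₂(1/0.32) + 0.20·log₂(1/0.20) + 0.23·log₂(1/0.23) + 0.12·log₂(1/0.12) = 2.2278 bits.
RT = 395 + 90 × 2.2278 = 595.50 ms.

596 ms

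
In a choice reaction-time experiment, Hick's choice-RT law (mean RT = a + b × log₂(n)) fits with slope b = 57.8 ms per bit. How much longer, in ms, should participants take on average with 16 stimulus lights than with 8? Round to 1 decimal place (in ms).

57.8 ms

The intercept a cancels: ΔRT = b·(log₂ n₂ − log₂ n₁) = b·log₂(n₂/n₁).
log₂(16) − log₂(8) = log₂(16/8) = log₂(2) = 1.
ΔRT = 57.8 × 1.0000 = 57.800 ms.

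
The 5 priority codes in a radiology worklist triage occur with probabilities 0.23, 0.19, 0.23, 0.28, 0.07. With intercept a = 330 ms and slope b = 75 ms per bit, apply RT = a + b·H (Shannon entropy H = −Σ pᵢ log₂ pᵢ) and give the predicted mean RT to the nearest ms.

496 ms

H = 0.23·log₂(1/0.23) + 0.19·log₂(1/0.19) + 0.23·log₂(1/0.23) + 0.28·log₂(1/0.28) + 0.07·log₂(1/0.07) = 2.2133 bits.
RT = 330 + 75 × 2.2133 = 496.00 ms.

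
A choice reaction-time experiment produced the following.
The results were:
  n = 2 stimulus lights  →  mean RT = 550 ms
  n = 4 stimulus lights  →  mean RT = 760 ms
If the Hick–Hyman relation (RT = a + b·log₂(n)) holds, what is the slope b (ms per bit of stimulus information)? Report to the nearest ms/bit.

b = (RT₂ − RT₁)/(log₂ n₂ − log₂ n₁) = (760 − 550)/(2 − 1) = 210 ms/bit.

210 ms/bit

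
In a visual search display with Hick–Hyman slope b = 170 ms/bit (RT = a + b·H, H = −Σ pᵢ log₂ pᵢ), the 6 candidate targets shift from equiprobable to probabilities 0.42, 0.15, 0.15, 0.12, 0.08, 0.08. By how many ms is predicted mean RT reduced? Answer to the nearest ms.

The RT saving is b·ΔH. Equiprobable H₀ = log₂(6) = 2.5850 bits; with the given probabilities H = 2.2968 bits.
b·(H₀ − H) = 170 × (2.5850 − 2.2968) = 48.98 ms.

49 ms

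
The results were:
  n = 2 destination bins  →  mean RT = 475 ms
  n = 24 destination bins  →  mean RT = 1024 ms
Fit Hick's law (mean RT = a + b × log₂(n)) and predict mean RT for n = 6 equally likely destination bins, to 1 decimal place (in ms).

With log₂ n on the abscissa the relation is linear; from the two conditions:
  b = (1024 − 475) / (log₂ 24 − log₂ 2) = 549 / (4.5850 − 1) = 153.140 ms/bit
  a = 475 − 153.140 × 1 = 321.860 ms
Then RT(6) = 321.860 + 153.140 × log₂ 6 = 321.860 + 153.140 × 2.5850 ≈ 717.721 ms.

717.7 ms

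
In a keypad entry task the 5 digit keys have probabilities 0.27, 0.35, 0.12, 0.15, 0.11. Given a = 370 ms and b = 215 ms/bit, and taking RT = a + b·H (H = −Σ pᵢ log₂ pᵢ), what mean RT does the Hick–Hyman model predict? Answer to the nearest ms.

836 ms

Entropy contributions −pᵢ log₂ pᵢ: 0.5100, 0.5301, 0.3671, 0.4105, 0.3503; sum H = 2.1680 bits.
RT = a + bH = 370 + 215·2.1680 = 836.12 ms.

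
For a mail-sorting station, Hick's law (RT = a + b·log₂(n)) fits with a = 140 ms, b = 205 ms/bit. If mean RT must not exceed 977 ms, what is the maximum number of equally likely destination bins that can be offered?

16

205·log₂ n ≤ 977 − 140 = 837, giving log₂ n ≤ 4.0829 and n ≤ 16.947. The largest whole number is 16.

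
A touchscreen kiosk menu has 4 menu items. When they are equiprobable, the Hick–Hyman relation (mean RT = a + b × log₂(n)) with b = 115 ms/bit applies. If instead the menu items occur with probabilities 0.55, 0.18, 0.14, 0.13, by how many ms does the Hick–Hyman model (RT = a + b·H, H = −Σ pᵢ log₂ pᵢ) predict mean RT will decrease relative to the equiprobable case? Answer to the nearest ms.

The RT saving is b·ΔH. Equiprobable H₀ = log₂(4) = 2.0000 bits; with the given probabilities H = 1.6994 bits.
b·(H₀ − H) = 115 × (2.0000 − 1.6994) = 34.56 ms.

35 ms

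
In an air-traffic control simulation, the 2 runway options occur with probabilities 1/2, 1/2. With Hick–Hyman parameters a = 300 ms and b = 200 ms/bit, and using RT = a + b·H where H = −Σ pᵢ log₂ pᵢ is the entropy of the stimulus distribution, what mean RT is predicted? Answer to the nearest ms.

H = −Σ pᵢ log₂ pᵢ = 0.5·1 + 0.5·1 = 1.000 bits.
RT = 300 + 200 × 1.000 = 500.00 ms.

500 ms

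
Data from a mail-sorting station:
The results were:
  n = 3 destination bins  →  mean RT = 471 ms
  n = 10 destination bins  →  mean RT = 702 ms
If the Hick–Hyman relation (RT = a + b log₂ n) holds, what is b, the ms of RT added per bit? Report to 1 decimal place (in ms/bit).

133.0 ms/bit

The slope on a log₂ axis is (702 − 471) / (3.3219 − 1.5850) = 132.991 ms/bit.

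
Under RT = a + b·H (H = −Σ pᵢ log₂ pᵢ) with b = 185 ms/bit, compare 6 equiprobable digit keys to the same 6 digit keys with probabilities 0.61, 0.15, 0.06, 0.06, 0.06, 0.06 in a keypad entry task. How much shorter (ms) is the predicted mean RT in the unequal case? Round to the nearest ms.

Equiprobable entropy H₀ = log₂ 6 = 2.5850 bits.
Skewed entropy H = −Σ pᵢ log₂ pᵢ = 1.8197 bits.
ΔRT = b·(H₀ − H) = 185 × 0.7653 = 141.58 ms.

142 ms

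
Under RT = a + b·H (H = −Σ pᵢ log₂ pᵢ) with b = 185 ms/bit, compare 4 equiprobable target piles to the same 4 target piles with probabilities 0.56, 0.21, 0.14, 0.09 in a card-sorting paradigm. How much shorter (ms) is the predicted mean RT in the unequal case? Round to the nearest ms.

The RT saving is b·ΔH. Equiprobable H₀ = log₂(4) = 2.0000 bits; with the given probabilities H = 1.6510 bits.
b·(H₀ − H) = 185 × (2.0000 − 1.6510) = 64.56 ms.

65 ms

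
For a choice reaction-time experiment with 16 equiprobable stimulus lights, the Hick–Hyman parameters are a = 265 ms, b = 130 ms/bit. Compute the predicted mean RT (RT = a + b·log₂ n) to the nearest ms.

log₂(16) = 4 bits, so RT = 265 + 130 × 4 ≈ 785.000 ms.

785 ms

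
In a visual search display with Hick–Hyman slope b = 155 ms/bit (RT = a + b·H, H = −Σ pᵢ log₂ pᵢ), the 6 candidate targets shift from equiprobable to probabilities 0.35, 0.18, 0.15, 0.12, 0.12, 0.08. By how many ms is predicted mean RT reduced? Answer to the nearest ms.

27 ms

Equiprobable entropy H₀ = log₂ 6 = 2.5850 bits.
Skewed entropy H = −Σ pᵢ log₂ pᵢ = 2.4116 bits.
ΔRT = b·(H₀ − H) = 155 × 0.1734 = 26.87 ms.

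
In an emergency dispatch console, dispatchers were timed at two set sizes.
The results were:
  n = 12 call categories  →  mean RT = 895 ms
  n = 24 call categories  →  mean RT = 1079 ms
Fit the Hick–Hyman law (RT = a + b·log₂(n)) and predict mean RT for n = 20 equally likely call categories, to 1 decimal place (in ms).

With log₂ n on the abscissa the relation is linear; from the two conditions:
  b = (1079 − 895) / (log₂ 24 − log₂ 12) = 184 / (4.5850 − 3.5850) = 184.000 ms/bit
  a = 895 − 184.000 × 3.5850 = 235.367 ms
Then RT(20) = 235.367 + 184.000 × log₂ 20 = 235.367 + 184.000 × 4.3219 ≈ 1030.602 ms.

1030.6 ms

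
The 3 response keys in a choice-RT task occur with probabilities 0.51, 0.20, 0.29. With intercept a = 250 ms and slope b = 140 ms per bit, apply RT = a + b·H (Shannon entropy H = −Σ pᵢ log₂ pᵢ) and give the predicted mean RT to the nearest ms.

457 ms

Entropy contributions −pᵢ log₂ pᵢ: 0.4954, 0.4644, 0.5179; sum H = 1.4777 bits.
RT = a + bH = 250 + 140·1.4777 = 456.88 ms.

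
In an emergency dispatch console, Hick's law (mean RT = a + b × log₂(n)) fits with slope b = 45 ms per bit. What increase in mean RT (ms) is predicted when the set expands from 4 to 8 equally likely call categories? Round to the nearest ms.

The intercept a cancels: ΔRT = b·(log₂ n₂ − log₂ n₁) = b·log₂(n₂/n₁).
log₂(8) − log₂(4) = log₂(8/4) = log₂(2) = 1.
ΔRT = 45 × 1.0000 = 45.000 ms.

45 ms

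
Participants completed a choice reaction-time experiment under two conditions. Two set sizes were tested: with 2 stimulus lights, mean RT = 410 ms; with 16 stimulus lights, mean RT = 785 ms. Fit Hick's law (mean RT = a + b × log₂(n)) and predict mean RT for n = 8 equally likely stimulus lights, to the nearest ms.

RT is linear in log₂ n, so two points fix the line:
  b = (785 − 410) / (log₂ 16 − log₂ 2) = 375 / (4 − 1) = 125 ms/bit
  a = 410 − 125 × 1 = 285 ms
Then RT(8) = 285 + 125 × log₂ 8 = 285 + 125 × 3 ≈ 660.000 ms.

660 ms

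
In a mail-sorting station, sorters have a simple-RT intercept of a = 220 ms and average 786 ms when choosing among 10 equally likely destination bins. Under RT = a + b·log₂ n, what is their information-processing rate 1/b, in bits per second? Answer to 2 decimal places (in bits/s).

b = (786 − 220)/log₂ 10 = 566/3.3219 = 170.383 ms per bit = 0.17038 s/bit; the reciprocal is 5.869 bits/s.

5.87 bits/s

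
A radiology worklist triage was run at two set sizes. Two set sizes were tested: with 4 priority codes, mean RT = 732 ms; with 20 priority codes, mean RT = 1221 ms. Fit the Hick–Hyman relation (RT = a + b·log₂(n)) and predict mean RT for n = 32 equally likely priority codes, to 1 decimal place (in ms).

Solve the two-equation system in a and b:
  b = (1221 − 732) / (log₂ 20 − log₂ 4) = 489 / (4.3219 − 2) = 210.601 ms/bit
  a = 732 − 210.601 × 2 = 310.798 ms
Then RT(32) = 310.798 + 210.601 × log₂ 32 = 310.798 + 210.601 × 5 ≈ 1363.803 ms.

1363.8 ms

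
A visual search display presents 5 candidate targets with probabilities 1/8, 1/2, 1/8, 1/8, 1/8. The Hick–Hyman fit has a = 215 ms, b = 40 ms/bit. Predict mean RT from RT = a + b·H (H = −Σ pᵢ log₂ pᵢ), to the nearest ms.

295 ms

H = −Σ pᵢ log₂ pᵢ = 0.125·3 + 0.5·1 + 0.125·3 + 0.125·3 + 0.125·3 = 2.000 bits.
RT = 215 + 40 × 2.000 = 295.00 ms.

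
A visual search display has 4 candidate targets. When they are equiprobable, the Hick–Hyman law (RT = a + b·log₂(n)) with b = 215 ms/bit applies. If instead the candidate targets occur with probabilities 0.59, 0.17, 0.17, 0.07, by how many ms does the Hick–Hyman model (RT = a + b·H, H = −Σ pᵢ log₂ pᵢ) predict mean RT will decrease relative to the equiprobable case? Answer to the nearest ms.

Equiprobable entropy H₀ = log₂ 4 = 2.0000 bits.
Skewed entropy H = −Σ pᵢ log₂ pᵢ = 1.5868 bits.
ΔRT = b·(H₀ − H) = 215 × 0.4132 = 88.83 ms.

89 ms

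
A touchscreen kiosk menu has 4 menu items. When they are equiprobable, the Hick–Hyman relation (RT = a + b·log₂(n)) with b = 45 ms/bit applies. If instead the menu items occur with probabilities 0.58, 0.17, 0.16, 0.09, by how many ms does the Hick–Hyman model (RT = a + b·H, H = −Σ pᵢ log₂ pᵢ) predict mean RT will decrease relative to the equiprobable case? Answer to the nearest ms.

17 ms

Equiprobable entropy H₀ = log₂ 4 = 2.0000 bits.
Skewed entropy H = −Σ pᵢ log₂ pᵢ = 1.6261 bits.
ΔRT = b·(H₀ − H) = 45 × 0.3739 = 16.83 ms.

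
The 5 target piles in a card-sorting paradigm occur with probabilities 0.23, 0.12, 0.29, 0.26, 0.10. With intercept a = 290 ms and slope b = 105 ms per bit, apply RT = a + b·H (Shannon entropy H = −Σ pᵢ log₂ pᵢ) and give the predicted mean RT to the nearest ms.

Entropy contributions −pᵢ log₂ pᵢ: 0.4877, 0.3671, 0.5179, 0.5053, 0.3322; sum H = 2.2101 bits.
RT = a + bH = 290 + 105·2.2101 = 522.06 ms.

522 ms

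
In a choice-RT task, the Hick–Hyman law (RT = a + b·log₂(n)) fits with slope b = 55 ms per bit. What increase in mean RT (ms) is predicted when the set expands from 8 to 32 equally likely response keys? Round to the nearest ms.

110 ms

ΔRT = (a + b log₂ n₂) − (a + b log₂ n₁) = b·(log₂ n₂ − log₂ n₁).
log₂(32) − log₂(8) = log₂(32/8) = log₂(4) = 2.
ΔRT = 55 × 2.0000 = 110.000 ms.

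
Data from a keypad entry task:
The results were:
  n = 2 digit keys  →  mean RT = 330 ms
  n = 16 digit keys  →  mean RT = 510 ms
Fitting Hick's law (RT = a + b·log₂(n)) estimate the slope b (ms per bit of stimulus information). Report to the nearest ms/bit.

Slope: b = (510 − 330) / (log₂ 16 − log₂ 2) = 180/3.0000 = 60 ms/bit.

60 ms/bit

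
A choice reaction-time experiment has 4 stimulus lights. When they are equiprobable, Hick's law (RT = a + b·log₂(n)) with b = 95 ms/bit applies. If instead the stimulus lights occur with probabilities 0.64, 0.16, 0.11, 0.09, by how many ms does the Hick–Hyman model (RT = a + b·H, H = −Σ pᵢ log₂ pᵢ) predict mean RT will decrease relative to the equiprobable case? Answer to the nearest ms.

The RT saving is b·ΔH. Equiprobable H₀ = log₂(4) = 2.0000 bits; with the given probabilities H = 1.4980 bits.
b·(H₀ − H) = 95 × (2.0000 − 1.4980) = 47.69 ms.

48 ms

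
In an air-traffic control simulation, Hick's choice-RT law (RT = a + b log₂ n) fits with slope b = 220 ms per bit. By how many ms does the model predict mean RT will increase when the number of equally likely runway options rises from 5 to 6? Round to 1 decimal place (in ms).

57.9 ms

ΔRT = (a + b log₂ n₂) − (a + b log₂ n₁) = b·(log₂ n₂ − log₂ n₁).
log₂(6) − log₂(5) = 2.5850 − 2.3219 = 0.2630.
ΔRT = 220 × 0.2630 = 57.868 ms.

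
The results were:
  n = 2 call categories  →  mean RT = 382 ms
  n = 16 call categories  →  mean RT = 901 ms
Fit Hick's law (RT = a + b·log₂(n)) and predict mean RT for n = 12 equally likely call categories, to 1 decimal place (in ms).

RT is linear in log₂ n, so two points fix the line:
  b = (901 − 382) / (log₂ 16 − log₂ 2) = 519 / (4 − 1) = 173.000 ms/bit
  a = 382 − 173.000 × 1 = 209.000 ms
Then RT(12) = 209.000 + 173.000 × log₂ 12 = 209.000 + 173.000 × 3.5850 ≈ 829.199 ms.

829.2 ms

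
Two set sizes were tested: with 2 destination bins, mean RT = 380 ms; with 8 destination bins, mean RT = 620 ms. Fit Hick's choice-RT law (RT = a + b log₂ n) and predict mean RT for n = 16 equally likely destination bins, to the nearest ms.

RT is linear in log₂ n, so two points fix the line:
  b = (620 − 380) / (log₂ 8 − log₂ 2) = 240 / (3 − 1) = 120 ms/bit
  a = 380 − 120 × 1 = 260 ms
Then RT(16) = 260 + 120 × log₂ 16 = 260 + 120 × 4 ≈ 740.000 ms.

740 ms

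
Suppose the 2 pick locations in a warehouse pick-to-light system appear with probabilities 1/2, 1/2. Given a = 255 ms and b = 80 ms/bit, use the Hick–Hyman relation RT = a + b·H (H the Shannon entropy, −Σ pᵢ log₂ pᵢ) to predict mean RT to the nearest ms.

H = −Σ pᵢ log₂ pᵢ = 0.5·1 + 0.5·1 = 1.000 bits.
RT = 255 + 80 × 1.000 = 335.00 ms.

335 ms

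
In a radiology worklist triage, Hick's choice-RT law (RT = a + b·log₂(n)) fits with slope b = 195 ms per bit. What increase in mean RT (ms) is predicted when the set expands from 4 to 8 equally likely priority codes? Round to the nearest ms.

195 ms

Only the slope matters, since a is common to both: ΔRT = b·log₂(n₂/n₁).
log₂(8) − log₂(4) = log₂(8/4) = log₂(2) = 1.
ΔRT = 195 × 1.0000 = 195.000 ms.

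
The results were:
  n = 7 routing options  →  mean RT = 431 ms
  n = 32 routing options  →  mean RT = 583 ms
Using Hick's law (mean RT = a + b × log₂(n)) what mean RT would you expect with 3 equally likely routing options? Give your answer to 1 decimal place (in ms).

Fit slope and intercept:
  b = (583 − 431) / (log₂ 32 − log₂ 7) = 152 / (5 − 2.8074) = 69.323 ms/bit
  a = 431 − 69.323 × 2.8074 = 236.387 ms
Then RT(3) = 236.387 + 69.323 × log₂ 3 = 236.387 + 69.323 × 1.5850 ≈ 346.260 ms.

346.3 ms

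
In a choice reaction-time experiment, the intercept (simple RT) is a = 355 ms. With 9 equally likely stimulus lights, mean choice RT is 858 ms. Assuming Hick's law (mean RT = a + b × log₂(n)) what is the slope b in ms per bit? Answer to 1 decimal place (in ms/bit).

158.7 ms/bit

b = (858 − 355) / log₂(9) = 503 / 3.1699 = 158.679 ms/bit.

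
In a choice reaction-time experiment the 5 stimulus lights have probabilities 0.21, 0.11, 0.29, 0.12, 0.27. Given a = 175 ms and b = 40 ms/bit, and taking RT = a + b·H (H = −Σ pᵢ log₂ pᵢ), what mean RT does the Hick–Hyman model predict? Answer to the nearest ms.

H = 0.21·log₂(1/0.21) + 0.11·log₂(1/0.11) + 0.29·log₂(1/0.29) + 0.12·log₂(1/0.12) + 0.27·log₂(1/0.27) = 2.2181 bits.
RT = 175 + 40 × 2.2181 = 263.72 ms.

264 ms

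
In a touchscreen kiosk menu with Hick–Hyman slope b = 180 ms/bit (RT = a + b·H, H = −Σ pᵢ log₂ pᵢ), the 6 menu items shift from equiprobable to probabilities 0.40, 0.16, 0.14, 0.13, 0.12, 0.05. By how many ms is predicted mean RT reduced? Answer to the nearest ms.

49 ms

Equiprobable entropy H₀ = log₂ 6 = 2.5850 bits.
Skewed entropy H = −Σ pᵢ log₂ pᵢ = 2.3147 bits.
ΔRT = b·(H₀ − H) = 180 × 0.2703 = 48.65 ms.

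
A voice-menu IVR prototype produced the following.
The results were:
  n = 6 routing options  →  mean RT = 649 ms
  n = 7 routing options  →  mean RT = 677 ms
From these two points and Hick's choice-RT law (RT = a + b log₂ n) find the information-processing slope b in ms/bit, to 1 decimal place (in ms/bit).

125.9 ms/bit

The slope on a log₂ axis is (677 − 649) / (2.8074 − 2.5850) = 125.904 ms/bit.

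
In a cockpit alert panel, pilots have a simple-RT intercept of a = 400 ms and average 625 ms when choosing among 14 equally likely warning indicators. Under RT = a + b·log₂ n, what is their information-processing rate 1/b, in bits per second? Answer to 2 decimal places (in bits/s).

Choice component = 625 − 400 = 225 ms over log₂(14) = 3.8074 bits.
b = 225 / 3.8074 = 59.096 ms/bit, so 1/b = 16.922 bits/s.

16.92 bits/s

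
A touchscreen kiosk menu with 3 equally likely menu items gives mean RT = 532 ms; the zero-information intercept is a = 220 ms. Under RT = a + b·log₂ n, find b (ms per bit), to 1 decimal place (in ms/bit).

196.9 ms/bit

log₂(3) = 1.5850 bits.
b = (RT − a)/log₂ n = (532 − 220) / 1.5850 = 196.850 ms/bit.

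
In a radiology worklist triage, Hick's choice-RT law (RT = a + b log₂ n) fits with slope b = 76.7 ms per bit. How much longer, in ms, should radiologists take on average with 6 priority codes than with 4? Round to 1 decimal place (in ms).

44.9 ms

The intercept a cancels: ΔRT = b·(log₂ n₂ − log₂ n₁) = b·log₂(n₂/n₁).
log₂(6) − log₂(4) = 2.5850 − 2 = 0.5850.
ΔRT = 76.7 × 0.5850 = 44.867 ms.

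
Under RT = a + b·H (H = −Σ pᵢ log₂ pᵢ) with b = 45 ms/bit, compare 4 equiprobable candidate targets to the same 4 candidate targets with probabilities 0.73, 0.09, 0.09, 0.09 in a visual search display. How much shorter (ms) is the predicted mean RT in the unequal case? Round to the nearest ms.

33 ms

Equiprobable entropy H₀ = log₂ 4 = 2.0000 bits.
Skewed entropy H = −Σ pᵢ log₂ pᵢ = 1.2694 bits.
ΔRT = b·(H₀ − H) = 45 × 0.7306 = 32.88 ms.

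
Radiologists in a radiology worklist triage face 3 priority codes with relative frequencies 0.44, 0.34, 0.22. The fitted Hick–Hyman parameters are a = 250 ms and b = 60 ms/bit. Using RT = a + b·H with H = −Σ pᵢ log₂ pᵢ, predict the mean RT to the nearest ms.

342 ms

Entropy contributions −pᵢ log₂ pᵢ: 0.5211, 0.5292, 0.4806; sum H = 1.5309 bits.
RT = a + bH = 250 + 60·1.5309 = 341.85 ms.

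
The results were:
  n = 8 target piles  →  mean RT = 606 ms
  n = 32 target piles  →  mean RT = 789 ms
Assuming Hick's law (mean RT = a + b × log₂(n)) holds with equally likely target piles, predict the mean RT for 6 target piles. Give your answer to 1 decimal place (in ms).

RT is linear in log₂ n, so two points fix the line:
  b = (789 − 606) / (log₂ 32 − log₂ 8) = 183 / (5 − 3) = 91.500 ms/bit
  a = 606 − 91.500 × 3 = 331.500 ms
Then RT(6) = 331.500 + 91.500 × log₂ 6 = 331.500 + 91.500 × 2.5850 ≈ 568.024 ms.

568.0 ms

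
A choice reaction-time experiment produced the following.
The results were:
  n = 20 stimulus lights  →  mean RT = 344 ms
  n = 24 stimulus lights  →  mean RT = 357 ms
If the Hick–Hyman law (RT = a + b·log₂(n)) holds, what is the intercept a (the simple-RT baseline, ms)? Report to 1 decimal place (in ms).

b = (RT₂ − RT₁)/(log₂ n₂ − log₂ n₁) = (357 − 344)/(4.5850 − 4.3219) = 49.423 ms/bit.
Intercept: a = 344 − 49.423·log₂(20) = 130.397 ms.

130.4 ms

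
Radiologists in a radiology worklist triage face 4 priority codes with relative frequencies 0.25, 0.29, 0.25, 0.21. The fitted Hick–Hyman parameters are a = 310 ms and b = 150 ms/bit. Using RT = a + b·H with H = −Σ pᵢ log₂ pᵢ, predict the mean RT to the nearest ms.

609 ms

Entropy contributions −pᵢ log₂ pᵢ: 0.5000, 0.5179, 0.5000, 0.4728; sum H = 1.9907 bits.
RT = a + bH = 310 + 150·1.9907 = 608.61 ms.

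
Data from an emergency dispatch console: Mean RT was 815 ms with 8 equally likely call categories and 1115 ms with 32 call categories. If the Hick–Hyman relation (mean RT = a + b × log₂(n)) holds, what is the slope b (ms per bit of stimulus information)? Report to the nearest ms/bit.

Slope: b = (1115 − 815) / (log₂ 32 − log₂ 8) = 300/2.0000 = 150 ms/bit.

150 ms/bit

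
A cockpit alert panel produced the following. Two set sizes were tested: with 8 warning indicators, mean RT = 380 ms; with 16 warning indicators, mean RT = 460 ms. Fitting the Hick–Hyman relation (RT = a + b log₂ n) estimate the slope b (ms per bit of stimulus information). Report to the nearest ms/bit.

80 ms/bit

Slope: b = (460 − 380) / (log₂ 16 − log₂ 8) = 80/1.0000 = 80 ms/bit.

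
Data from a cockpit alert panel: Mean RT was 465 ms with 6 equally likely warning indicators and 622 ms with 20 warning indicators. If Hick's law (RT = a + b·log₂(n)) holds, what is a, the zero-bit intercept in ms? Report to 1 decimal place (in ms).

231.4 ms

The slope on a log₂ axis is (622 − 465) / (4.3219 − 2.5850) = 90.388 ms/bit.
Intercept: a = 465 − 90.388·log₂(6) = 231.352 ms.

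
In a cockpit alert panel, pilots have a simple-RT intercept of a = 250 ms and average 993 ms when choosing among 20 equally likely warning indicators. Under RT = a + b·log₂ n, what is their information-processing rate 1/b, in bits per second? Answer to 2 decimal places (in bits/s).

b = (993 − 250)/log₂ 20 = 743/4.3219 = 171.914 ms per bit = 0.17191 s/bit; the reciprocal is 5.817 bits/s.

5.82 bits/s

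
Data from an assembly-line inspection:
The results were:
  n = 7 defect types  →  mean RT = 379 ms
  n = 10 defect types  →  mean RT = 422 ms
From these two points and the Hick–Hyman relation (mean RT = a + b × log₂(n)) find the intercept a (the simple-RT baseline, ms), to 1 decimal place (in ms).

The slope on a log₂ axis is (422 − 379) / (3.3219 − 2.8074) = 83.564 ms/bit.
Intercept: a = 379 − 83.564·log₂(7) = 144.405 ms.

144.4 ms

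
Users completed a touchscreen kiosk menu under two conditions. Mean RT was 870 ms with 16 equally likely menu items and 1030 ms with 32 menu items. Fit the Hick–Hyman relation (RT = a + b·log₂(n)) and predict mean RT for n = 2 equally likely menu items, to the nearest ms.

Solve the two-equation system in a and b:
  b = (1030 − 870) / (log₂ 32 − log₂ 16) = 160 / (5 − 4) = 160 ms/bit
  a = 870 − 160 × 4 = 230 ms
Then RT(2) = 230 + 160 × log₂ 2 = 230 + 160 × 1 ≈ 390.000 ms.

390 ms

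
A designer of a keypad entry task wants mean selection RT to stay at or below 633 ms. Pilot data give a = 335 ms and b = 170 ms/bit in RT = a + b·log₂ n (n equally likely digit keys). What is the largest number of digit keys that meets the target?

3

Set 335 + 170·log₂ n ≤ 633 → log₂ n ≤ (633 − 335)/170 = 1.7529.
So n ≤ 2^1.7529 = 3.370; the largest integer n is 3.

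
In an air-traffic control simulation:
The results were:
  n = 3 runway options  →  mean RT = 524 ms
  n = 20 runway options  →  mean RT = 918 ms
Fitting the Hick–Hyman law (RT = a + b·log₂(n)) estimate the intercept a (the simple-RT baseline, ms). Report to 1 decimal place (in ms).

The slope on a log₂ axis is (918 − 524) / (4.3219 − 1.5850) = 143.955 ms/bit.
a = RT₁ − b·log₂ n₁ = 524 − 143.955 × 1.5850 = 295.837 ms.

295.8 ms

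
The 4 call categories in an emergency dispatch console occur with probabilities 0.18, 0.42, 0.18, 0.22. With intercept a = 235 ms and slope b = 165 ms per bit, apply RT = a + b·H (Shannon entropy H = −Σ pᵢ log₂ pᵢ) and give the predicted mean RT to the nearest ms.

H = 0.18·log₂(1/0.18) + 0.42·log₂(1/0.42) + 0.18·log₂(1/0.18) + 0.22·log₂(1/0.22) = 1.8968 bits.
RT = 235 + 165 × 1.8968 = 547.98 ms.

548 ms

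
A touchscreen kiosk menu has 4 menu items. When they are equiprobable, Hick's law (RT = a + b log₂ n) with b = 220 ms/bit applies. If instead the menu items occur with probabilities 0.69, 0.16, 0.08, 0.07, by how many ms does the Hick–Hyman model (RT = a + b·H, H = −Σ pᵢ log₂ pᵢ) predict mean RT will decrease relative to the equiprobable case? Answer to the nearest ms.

142 ms

The RT saving is b·ΔH. Equiprobable H₀ = log₂(4) = 2.0000 bits; with the given probabilities H = 1.3525 bits.
b·(H₀ − H) = 220 × (2.0000 − 1.3525) = 142.46 ms.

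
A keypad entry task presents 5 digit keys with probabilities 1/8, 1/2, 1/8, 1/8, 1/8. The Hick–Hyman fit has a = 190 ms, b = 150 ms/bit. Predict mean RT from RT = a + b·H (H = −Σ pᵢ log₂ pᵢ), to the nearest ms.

Each term −pᵢ log₂ pᵢ: 0.125·3 + 0.5·1 + 0.125·3 + 0.125·3 + 0.125·3; summed, H = 2.000 bits.
Mean RT = a + bH = 190 + 150·2.000 = 490.00 ms.

490 ms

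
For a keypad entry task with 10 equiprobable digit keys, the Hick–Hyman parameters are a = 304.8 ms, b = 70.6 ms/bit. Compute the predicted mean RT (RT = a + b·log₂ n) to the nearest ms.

539 ms

log₂(10) = 3.3219 bits, so RT = 304.8 + 70.6 × 3.3219 ≈ 539.328 ms.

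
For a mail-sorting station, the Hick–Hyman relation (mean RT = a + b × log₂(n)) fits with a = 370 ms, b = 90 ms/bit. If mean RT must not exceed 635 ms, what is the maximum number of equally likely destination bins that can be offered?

90·log₂ n ≤ 635 − 370 = 265, giving log₂ n ≤ 2.9444 and n ≤ 7.698. The largest whole number is 7.

7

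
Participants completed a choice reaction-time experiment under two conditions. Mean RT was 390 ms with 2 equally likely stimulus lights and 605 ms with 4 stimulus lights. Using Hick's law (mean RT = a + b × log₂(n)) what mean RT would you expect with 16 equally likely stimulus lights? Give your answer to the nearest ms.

Fit slope and intercept:
  b = (605 − 390) / (log₂ 4 − log₂ 2) = 215 / (2 − 1) = 215 ms/bit
  a = 390 − 215 × 1 = 175 ms
Then RT(16) = 175 + 215 × log₂ 16 = 175 + 215 × 4 ≈ 1035.000 ms.

1035 ms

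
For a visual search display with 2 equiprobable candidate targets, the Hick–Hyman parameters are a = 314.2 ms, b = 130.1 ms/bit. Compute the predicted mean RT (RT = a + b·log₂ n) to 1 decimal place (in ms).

log₂(2) = 1 bits, so RT = 314.2 + 130.1 × 1 ≈ 444.300 ms.

444.3 ms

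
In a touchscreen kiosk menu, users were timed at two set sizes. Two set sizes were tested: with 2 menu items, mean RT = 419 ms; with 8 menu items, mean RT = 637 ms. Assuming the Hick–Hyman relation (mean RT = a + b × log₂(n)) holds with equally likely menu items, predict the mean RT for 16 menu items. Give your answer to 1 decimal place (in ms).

Solve the two-equation system in a and b:
  b = (637 − 419) / (log₂ 8 − log₂ 2) = 218 / (3 − 1) = 109.000 ms/bit
  a = 419 − 109.000 × 1 = 310.000 ms
Then RT(16) = 310.000 + 109.000 × log₂ 16 = 310.000 + 109.000 × 4 ≈ 746.000 ms.

746.0 ms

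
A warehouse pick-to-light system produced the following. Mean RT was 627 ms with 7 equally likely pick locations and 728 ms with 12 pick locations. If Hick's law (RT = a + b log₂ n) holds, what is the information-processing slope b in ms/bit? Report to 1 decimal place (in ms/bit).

129.9 ms/bit

The slope on a log₂ axis is (728 − 627) / (3.5850 − 2.8074) = 129.886 ms/bit.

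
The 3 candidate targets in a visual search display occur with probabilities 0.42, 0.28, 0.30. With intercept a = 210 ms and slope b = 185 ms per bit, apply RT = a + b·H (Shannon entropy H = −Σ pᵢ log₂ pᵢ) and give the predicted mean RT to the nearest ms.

Entropy contributions −pᵢ log₂ pᵢ: 0.5256, 0.5142, 0.5211; sum H = 1.5610 bits.
RT = a + bH = 210 + 185·1.5610 = 498.78 ms.

499 ms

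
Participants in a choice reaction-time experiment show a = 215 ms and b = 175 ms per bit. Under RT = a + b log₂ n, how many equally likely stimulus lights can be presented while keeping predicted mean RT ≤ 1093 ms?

175·log₂ n ≤ 1093 − 215 = 878, giving log₂ n ≤ 5.0171 and n ≤ 32.383. The largest whole number is 32.

32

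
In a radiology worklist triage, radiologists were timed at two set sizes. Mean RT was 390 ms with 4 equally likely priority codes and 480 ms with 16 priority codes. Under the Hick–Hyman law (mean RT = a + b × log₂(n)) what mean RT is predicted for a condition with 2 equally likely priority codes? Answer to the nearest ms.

345 ms

Fit slope and intercept:
  b = (480 − 390) / (log₂ 16 − log₂ 4) = 90 / (4 − 2) = 45 ms/bit
  a = 390 − 45 × 2 = 300 ms
Then RT(2) = 300 + 45 × log₂ 2 = 300 + 45 × 1 ≈ 345.000 ms.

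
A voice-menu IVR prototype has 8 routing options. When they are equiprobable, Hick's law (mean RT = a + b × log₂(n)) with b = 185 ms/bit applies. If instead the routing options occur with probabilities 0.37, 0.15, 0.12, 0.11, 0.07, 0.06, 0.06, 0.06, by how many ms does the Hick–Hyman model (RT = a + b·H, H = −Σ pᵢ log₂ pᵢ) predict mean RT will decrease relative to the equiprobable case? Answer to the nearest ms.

63 ms

Equiprobable entropy H₀ = log₂ 8 = 3.0000 bits.
Skewed entropy H = −Σ pᵢ log₂ pᵢ = 2.6578 bits.
ΔRT = b·(H₀ − H) = 185 × 0.3422 = 63.31 ms.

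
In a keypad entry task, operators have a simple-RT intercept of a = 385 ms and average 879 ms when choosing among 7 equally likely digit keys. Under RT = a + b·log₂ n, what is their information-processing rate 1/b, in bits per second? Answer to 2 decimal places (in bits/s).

5.68 bits/s

Choice component = 879 − 385 = 494 ms over log₂(7) = 2.8074 bits.
b = 494 / 2.8074 = 175.966 ms/bit, so 1/b = 5.683 bits/s.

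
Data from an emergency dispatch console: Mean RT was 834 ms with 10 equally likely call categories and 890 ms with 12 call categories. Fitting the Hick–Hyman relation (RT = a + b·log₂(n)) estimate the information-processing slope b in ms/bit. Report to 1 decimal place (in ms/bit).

b = (RT₂ − RT₁)/(log₂ n₂ − log₂ n₁) = (890 − 834)/(3.5850 − 3.3219) = 212.900 ms/bit.

212.9 ms/bit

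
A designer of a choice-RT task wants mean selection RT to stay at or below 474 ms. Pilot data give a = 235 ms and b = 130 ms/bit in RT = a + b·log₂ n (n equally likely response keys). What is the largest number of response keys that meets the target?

Information budget: (474 − 235)/130 = 1.8385 bits, so n ≤ 2^1.8385 = 3.576 → at most 3.

3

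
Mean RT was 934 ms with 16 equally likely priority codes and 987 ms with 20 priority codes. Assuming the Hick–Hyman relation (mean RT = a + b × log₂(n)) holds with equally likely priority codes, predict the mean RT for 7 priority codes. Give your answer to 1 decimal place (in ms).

737.7 ms

With log₂ n on the abscissa the relation is linear; from the two conditions:
  b = (987 − 934) / (log₂ 20 − log₂ 16) = 53 / (4.3219 − 4) = 164.633 ms/bit
  a = 934 − 164.633 × 4 = 275.468 ms
Then RT(7) = 275.468 + 164.633 × log₂ 7 = 275.468 + 164.633 × 2.8074 ≈ 737.651 ms.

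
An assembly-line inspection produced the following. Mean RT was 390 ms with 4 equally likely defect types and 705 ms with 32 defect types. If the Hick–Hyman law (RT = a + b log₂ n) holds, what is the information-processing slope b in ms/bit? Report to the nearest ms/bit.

The slope on a log₂ axis is (705 − 390) / (5 − 2) = 105 ms/bit.

105 ms/bit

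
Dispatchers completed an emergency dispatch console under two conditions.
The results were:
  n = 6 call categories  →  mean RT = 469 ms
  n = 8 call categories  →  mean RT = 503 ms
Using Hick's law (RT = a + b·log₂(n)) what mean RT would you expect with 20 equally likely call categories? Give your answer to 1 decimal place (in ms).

Solve the two-equation system in a and b:
  b = (503 − 469) / (log₂ 8 − log₂ 6) = 34 / (3 − 2.5850) = 81.920 ms/bit
  a = 469 − 81.920 × 2.5850 = 257.239 ms
Then RT(20) = 257.239 + 81.920 × log₂ 20 = 257.239 + 81.920 × 4.3219 ≈ 611.293 ms.

611.3 ms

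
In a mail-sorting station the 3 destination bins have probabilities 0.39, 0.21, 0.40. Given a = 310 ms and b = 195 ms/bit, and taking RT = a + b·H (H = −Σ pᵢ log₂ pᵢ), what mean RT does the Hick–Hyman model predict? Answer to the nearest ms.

609 ms

H = 0.39·log₂(1/0.39) + 0.21·log₂(1/0.21) + 0.40·log₂(1/0.40) = 1.5314 bits.
RT = 310 + 195 × 1.5314 = 608.62 ms.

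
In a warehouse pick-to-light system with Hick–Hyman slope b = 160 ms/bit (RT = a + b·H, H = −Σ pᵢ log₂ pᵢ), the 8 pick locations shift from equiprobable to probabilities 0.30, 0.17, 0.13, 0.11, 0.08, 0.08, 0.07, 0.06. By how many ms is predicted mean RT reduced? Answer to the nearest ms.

35 ms

Equiprobable entropy H₀ = log₂ 8 = 3.0000 bits.
Skewed entropy H = −Σ pᵢ log₂ pᵢ = 2.7837 bits.
ΔRT = b·(H₀ − H) = 160 × 0.2163 = 34.61 ms.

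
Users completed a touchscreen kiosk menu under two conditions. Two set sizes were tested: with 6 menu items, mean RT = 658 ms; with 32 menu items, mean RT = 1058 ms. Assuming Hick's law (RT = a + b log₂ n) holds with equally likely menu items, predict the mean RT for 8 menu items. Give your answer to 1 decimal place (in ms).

726.7 ms

RT is linear in log₂ n, so two points fix the line:
  b = (1058 − 658) / (log₂ 32 − log₂ 6) = 400 / (5 − 2.5850) = 165.629 ms/bit
  a = 658 − 165.629 × 2.5850 = 229.856 ms
Then RT(8) = 229.856 + 165.629 × log₂ 8 = 229.856 + 165.629 × 3 ≈ 726.742 ms.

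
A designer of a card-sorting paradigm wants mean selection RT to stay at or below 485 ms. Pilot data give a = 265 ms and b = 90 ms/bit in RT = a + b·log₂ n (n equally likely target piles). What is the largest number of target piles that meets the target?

5

Information budget: (485 − 265)/90 = 2.4444 bits, so n ≤ 2^2.4444 = 5.443 → at most 5.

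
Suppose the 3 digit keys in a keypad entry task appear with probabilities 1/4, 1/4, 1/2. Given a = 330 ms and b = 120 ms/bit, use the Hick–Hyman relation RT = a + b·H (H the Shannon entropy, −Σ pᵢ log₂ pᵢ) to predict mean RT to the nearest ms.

510 ms

Each term −pᵢ log₂ pᵢ: 0.25·2 + 0.25·2 + 0.5·1; summed, H = 1.500 bits.
Mean RT = a + bH = 330 + 120·1.500 = 510.00 ms.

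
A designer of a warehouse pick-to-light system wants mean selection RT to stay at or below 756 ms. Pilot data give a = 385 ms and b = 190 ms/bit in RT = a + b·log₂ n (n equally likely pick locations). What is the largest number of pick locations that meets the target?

3

Information budget: (756 − 385)/190 = 1.9526 bits, so n ≤ 2^1.9526 = 3.871 → at most 3.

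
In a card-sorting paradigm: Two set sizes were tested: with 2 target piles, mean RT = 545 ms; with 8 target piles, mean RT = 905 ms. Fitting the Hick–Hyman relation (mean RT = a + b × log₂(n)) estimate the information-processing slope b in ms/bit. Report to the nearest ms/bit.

180 ms/bit

b = (RT₂ − RT₁)/(log₂ n₂ − log₂ n₁) = (905 − 545)/(3 − 1) = 180 ms/bit.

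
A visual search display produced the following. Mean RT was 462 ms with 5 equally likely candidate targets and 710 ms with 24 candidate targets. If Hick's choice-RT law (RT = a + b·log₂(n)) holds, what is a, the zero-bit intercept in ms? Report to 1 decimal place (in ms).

b = (RT₂ − RT₁)/(log₂ n₂ − log₂ n₁) = (710 − 462)/(4.5850 − 2.3219) = 109.587 ms/bit.
a = RT₁ − b·log₂ n₁ = 462 − 109.587 × 2.3219 = 207.546 ms.

207.5 ms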